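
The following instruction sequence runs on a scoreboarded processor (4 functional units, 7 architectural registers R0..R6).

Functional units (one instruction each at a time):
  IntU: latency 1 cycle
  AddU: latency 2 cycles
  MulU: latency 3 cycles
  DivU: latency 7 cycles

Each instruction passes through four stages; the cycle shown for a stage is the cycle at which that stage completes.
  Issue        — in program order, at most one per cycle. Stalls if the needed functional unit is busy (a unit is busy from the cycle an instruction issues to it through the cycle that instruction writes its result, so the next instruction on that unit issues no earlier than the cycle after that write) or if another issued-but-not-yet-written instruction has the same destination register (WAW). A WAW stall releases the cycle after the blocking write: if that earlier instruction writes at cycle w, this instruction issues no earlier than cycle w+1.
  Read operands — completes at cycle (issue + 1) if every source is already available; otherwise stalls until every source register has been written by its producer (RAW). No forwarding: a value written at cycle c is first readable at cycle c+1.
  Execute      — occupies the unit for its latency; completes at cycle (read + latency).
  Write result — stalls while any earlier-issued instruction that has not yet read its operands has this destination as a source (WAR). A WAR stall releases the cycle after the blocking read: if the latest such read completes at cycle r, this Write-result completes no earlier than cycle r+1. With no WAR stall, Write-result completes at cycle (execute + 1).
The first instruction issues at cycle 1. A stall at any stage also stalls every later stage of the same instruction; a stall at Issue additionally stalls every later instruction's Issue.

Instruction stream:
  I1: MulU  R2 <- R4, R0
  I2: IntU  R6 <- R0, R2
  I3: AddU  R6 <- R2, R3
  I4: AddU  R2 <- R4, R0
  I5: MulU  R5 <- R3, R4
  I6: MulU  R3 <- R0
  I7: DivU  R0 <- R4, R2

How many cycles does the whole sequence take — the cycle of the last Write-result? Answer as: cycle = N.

cycle = 32

1) issue 1, read 2, done 5, write 6
2) issue 2, read 7, done 8, write 9  <RAW R2: wait I1 write@6>
3) issue 10, read 11, done 13, write 14  <WAW R6: wait I2 write@9>
4) issue 15, read 16, done 18, write 19  <struct: AddU busy until I3 writes@14>
5) issue 16, read 17, done 20, write 21
6) issue 22, read 23, done 26, write 27  <struct: MulU busy until I5 writes@21>
7) issue 23, read 24, done 31, write 32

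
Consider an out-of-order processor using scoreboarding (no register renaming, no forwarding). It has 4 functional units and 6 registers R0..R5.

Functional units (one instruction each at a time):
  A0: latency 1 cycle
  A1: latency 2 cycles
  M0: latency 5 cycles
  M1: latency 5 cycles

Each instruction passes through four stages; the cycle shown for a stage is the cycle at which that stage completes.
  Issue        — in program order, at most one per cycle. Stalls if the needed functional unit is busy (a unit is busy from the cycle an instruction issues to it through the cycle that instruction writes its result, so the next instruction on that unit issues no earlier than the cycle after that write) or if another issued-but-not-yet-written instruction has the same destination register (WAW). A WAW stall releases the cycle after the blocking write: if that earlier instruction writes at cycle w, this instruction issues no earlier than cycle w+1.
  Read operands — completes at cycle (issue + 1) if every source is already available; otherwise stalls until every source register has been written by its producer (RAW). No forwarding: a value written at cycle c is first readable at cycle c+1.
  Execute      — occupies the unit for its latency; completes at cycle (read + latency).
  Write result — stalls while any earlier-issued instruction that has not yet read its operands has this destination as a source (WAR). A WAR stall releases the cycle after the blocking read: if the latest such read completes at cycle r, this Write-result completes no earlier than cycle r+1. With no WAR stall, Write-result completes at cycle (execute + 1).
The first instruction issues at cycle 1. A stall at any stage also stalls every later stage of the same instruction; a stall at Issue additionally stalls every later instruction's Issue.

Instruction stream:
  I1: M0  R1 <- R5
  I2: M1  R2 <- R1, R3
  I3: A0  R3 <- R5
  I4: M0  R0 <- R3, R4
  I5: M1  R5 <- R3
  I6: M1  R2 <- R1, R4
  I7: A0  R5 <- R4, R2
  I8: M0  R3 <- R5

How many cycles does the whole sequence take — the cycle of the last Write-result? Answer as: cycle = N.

cycle = 41

cycle 1: I1 dispatched to M0
cycle 2: I1 operands ready; I2 dispatched to M1
cycle 3: I3 dispatched to A0
cycle 4: I3 operands ready
cycle 5: I3 complete
cycle 7: I1 complete
cycle 8: R1←I1
cycle 9: I2 operands ready; I4 dispatched to M0
cycle 10: R3←I3
cycle 11: I4 operands ready
cycle 14: I2 complete
cycle 15: R2←I2
cycle 16: I4 complete; I5 dispatched to M1
cycle 17: R0←I4; I5 operands ready
cycle 22: I5 complete
cycle 23: R5←I5
cycle 24: I6 dispatched to M1
cycle 25: I6 operands ready; I7 dispatched to A0
cycle 26: I8 dispatched to M0
cycle 30: I6 complete
cycle 31: R2←I6
cycle 32: I7 operands ready
cycle 33: I7 complete
cycle 34: R5←I7
cycle 35: I8 operands ready
cycle 40: I8 complete
cycle 41: R3←I8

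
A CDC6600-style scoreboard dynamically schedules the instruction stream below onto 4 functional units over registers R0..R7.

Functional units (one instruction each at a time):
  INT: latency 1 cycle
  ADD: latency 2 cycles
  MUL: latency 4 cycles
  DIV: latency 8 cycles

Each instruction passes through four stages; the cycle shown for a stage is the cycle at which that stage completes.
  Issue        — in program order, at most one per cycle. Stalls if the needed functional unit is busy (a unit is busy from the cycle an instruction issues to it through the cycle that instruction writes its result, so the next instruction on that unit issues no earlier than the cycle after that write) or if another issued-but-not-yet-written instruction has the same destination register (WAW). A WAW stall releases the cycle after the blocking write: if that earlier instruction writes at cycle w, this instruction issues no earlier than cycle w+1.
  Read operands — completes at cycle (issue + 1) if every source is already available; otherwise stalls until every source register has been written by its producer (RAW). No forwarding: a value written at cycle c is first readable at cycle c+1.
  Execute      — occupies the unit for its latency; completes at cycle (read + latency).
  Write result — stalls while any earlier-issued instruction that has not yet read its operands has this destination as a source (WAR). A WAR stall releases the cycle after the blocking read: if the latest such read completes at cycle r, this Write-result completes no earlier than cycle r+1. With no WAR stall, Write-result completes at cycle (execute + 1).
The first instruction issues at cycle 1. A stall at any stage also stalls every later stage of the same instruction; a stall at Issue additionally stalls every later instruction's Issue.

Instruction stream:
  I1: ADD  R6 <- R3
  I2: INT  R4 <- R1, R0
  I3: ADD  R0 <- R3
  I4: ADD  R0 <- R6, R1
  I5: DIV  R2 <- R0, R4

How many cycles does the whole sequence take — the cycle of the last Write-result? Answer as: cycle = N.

c1: I1 dispatched to ADD
c2: I1 operands ready | I2 dispatched to INT
c3: I2 operands ready
c4: I1 complete | I2 complete
c5: R6←I1 | R4←I2
c6: I3 dispatched to ADD
c7: I3 operands ready
c9: I3 complete
c10: R0←I3
c11: I4 dispatched to ADD
c12: I4 operands ready | I5 dispatched to DIV
c14: I4 complete
c15: R0←I4
c16: I5 operands ready
c24: I5 complete
c25: R2←I5

cycle = 25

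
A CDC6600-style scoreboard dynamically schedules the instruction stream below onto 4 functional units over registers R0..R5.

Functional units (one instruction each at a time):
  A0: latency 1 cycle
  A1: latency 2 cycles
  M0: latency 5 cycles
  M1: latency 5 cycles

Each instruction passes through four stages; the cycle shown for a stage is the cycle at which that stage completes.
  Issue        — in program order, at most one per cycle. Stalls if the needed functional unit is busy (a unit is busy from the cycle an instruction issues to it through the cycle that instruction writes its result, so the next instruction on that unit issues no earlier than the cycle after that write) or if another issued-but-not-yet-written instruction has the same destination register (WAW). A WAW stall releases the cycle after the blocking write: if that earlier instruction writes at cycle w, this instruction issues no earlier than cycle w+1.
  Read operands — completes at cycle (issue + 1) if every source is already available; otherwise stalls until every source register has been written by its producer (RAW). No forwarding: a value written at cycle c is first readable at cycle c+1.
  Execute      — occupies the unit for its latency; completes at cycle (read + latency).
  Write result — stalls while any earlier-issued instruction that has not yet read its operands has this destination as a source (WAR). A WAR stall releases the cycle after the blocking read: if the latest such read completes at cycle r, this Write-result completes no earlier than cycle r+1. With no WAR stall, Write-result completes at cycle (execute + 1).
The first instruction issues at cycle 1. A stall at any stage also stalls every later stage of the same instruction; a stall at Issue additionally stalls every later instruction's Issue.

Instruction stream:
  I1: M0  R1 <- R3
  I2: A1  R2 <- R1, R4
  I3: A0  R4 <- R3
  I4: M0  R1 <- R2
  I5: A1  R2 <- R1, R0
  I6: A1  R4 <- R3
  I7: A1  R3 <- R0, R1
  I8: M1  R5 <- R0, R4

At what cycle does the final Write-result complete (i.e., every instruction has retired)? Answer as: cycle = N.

t=1  I1→M0
t=2  I1 RO · I2→A1
t=3  I3→A0
t=4  I3 RO
t=5  I3 EX
t=7  I1 EX
t=8  I1 WR R1
t=9  I2 RO · I4→M0
t=10  I3 WR R4
t=11  I2 EX
t=12  I2 WR R2
t=13  I4 RO · I5→A1
t=18  I4 EX
t=19  I4 WR R1
t=20  I5 RO
t=22  I5 EX
t=23  I5 WR R2
t=24  I6→A1
t=25  I6 RO
t=27  I6 EX
t=28  I6 WR R4
t=29  I7→A1
t=30  I7 RO · I8→M1
t=31  I8 RO
t=32  I7 EX
t=33  I7 WR R3
t=36  I8 EX
t=37  I8 WR R5

cycle = 37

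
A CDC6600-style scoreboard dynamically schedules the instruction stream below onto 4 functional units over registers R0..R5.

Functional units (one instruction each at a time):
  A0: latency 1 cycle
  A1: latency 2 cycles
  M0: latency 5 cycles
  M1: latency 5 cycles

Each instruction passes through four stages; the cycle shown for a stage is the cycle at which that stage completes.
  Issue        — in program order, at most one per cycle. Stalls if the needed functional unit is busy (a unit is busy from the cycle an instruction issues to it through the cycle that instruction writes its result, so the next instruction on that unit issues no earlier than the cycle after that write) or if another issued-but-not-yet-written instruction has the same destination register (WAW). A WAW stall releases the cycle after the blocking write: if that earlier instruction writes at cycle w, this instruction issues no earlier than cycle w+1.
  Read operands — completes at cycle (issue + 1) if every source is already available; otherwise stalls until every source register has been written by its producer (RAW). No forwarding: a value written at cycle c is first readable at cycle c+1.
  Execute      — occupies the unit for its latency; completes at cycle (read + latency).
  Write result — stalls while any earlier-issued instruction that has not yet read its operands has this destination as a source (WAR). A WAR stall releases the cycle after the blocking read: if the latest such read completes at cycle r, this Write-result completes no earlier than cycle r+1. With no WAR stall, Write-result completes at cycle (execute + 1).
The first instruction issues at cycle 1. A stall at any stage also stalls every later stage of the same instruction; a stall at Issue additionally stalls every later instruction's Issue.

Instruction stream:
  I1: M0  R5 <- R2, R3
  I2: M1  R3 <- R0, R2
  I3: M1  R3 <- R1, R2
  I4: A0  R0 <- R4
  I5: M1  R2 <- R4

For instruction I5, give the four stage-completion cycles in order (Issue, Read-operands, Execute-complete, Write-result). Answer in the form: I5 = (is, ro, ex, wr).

I5 = (18, 19, 24, 25)

I1: IS=1 RO=2 EX=7 WR=8
I2: IS=2 RO=3 EX=8 WR=9
I3: IS=10 RO=11 EX=16 WR=17  [struct: M1 busy until I2 writes@9]
I4: IS=11 RO=12 EX=13 WR=14
I5: IS=18 RO=19 EX=24 WR=25  [struct: M1 busy until I3 writes@17]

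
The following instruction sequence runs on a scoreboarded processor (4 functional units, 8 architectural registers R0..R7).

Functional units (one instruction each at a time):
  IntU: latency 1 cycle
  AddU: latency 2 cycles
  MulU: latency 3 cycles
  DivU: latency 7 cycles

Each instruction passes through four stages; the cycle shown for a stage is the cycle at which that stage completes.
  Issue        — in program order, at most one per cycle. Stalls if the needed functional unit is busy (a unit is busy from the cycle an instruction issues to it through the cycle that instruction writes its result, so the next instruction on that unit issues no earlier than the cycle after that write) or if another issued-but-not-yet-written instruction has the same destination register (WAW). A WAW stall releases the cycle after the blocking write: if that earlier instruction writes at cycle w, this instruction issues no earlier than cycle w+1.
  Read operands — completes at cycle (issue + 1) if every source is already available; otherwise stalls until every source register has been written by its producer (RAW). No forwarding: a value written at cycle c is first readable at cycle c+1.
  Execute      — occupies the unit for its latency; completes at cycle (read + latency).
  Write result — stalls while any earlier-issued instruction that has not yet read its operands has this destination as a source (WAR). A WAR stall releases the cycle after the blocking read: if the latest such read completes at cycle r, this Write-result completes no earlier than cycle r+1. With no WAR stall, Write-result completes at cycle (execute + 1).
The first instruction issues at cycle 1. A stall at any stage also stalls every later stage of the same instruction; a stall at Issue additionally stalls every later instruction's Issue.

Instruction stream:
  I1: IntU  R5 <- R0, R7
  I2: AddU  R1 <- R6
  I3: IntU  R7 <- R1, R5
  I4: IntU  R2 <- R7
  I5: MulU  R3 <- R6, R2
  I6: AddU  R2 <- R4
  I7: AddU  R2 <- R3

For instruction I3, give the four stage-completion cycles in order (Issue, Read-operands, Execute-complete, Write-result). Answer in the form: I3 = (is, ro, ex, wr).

c1: I1→IntU
c2: I1 RO · I2→AddU
c3: I1 EX · I2 RO
c4: I1 WR R5
c5: I2 EX · I3→IntU
c6: I2 WR R1
c7: I3 RO
c8: I3 EX
c9: I3 WR R7
c10: I4→IntU
c11: I4 RO · I5→MulU
c12: I4 EX
c13: I4 WR R2
c14: I5 RO · I6→AddU
c15: I6 RO
c17: I5 EX · I6 EX
c18: I5 WR R3 · I6 WR R2
c19: I7→AddU
c20: I7 RO
c22: I7 EX
c23: I7 WR R2

I3 = (5, 7, 8, 9)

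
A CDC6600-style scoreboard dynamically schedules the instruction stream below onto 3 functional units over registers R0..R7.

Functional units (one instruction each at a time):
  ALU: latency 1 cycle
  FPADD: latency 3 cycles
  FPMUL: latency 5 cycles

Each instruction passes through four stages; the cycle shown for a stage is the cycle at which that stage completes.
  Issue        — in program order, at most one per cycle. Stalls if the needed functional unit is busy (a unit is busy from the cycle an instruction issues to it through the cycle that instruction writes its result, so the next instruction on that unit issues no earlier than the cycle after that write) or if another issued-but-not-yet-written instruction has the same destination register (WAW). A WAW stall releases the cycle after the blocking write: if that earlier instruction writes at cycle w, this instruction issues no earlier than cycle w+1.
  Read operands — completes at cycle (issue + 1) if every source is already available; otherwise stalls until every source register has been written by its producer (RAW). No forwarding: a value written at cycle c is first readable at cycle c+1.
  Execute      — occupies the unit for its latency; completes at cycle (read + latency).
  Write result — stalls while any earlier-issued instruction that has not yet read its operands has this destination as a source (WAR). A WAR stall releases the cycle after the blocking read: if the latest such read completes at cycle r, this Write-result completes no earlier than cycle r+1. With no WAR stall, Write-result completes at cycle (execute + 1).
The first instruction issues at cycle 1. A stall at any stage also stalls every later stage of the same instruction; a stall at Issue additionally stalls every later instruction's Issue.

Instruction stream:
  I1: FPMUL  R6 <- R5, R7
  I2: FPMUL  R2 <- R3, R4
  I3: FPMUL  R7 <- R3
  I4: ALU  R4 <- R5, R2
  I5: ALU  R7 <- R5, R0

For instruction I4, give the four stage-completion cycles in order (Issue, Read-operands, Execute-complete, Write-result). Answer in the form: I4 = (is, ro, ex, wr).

c1: issue I1 (FPMUL)
c2: I1 read-ops
c7: I1 finished on FPMUL
c8: I1→R6
c9: issue I2 (FPMUL)
c10: I2 read-ops
c15: I2 finished on FPMUL
c16: I2→R2
c17: issue I3 (FPMUL)
c18: I3 read-ops; issue I4 (ALU)
c19: I4 read-ops
c20: I4 finished on ALU
c21: I4→R4
c23: I3 finished on FPMUL
c24: I3→R7
c25: issue I5 (ALU)
c26: I5 read-ops
c27: I5 finished on ALU
c28: I5→R7

I4 = (18, 19, 20, 21)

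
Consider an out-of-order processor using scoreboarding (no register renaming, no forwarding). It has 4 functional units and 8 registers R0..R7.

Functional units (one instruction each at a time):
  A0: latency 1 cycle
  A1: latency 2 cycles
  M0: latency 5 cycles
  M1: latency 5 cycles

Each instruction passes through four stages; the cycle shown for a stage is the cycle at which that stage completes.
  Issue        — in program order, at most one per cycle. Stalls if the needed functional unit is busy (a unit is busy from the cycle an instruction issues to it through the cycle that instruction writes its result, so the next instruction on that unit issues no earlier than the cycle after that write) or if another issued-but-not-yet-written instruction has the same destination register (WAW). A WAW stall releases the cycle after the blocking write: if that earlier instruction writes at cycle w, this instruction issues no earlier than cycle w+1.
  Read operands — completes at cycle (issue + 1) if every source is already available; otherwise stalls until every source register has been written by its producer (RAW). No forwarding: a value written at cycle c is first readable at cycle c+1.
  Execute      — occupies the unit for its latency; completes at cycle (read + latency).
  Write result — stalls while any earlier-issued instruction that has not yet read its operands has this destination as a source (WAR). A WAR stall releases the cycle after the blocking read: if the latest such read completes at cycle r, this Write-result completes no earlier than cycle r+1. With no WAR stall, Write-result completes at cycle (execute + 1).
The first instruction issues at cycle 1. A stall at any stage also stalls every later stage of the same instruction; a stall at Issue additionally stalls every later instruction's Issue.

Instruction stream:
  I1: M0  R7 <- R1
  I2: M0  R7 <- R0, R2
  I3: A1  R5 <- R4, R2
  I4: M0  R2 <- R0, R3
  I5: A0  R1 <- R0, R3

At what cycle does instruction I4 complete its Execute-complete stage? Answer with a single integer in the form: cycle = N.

[I1] 1/2/7/8
[I2] 9/10/15/16  (struct: M0 busy until I1 writes@8)
[I3] 10/11/13/14
[I4] 17/18/23/24  (struct: M0 busy until I2 writes@16)
[I5] 18/19/20/21

cycle = 23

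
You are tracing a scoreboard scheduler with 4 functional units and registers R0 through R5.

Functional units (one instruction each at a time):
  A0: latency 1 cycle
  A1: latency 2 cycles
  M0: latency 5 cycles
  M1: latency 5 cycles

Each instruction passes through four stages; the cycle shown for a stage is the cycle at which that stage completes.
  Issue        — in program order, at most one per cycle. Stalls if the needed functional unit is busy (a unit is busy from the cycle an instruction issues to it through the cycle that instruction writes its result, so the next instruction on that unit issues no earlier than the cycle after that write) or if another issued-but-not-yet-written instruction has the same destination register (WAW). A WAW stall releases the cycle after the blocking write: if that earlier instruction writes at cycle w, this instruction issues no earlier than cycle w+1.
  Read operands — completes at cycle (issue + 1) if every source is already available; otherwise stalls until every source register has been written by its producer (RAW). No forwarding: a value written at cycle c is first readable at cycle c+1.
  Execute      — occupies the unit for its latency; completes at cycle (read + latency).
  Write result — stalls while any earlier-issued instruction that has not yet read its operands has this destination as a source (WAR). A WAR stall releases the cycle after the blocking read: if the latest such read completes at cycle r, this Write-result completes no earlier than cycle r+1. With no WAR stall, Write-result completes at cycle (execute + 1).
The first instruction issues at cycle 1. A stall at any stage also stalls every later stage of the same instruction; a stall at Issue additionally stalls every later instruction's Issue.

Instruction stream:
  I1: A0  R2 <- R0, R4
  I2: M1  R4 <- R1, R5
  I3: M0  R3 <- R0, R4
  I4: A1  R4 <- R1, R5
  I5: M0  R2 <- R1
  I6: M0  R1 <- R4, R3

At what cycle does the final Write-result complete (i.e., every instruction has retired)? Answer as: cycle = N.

cycle = 32

I1  is:1  ro:2  ex:3  wr:4
I2  is:2  ro:3  ex:8  wr:9
I3  is:3  ro:10  ex:15  wr:16  — RAW R4: wait I2 write@9
I4  is:10  ro:11  ex:13  wr:14  — WAW R4: wait I2 write@9
I5  is:17  ro:18  ex:23  wr:24  — struct: M0 busy until I3 writes@16
I6  is:25  ro:26  ex:31  wr:32  — struct: M0 busy until I5 writes@24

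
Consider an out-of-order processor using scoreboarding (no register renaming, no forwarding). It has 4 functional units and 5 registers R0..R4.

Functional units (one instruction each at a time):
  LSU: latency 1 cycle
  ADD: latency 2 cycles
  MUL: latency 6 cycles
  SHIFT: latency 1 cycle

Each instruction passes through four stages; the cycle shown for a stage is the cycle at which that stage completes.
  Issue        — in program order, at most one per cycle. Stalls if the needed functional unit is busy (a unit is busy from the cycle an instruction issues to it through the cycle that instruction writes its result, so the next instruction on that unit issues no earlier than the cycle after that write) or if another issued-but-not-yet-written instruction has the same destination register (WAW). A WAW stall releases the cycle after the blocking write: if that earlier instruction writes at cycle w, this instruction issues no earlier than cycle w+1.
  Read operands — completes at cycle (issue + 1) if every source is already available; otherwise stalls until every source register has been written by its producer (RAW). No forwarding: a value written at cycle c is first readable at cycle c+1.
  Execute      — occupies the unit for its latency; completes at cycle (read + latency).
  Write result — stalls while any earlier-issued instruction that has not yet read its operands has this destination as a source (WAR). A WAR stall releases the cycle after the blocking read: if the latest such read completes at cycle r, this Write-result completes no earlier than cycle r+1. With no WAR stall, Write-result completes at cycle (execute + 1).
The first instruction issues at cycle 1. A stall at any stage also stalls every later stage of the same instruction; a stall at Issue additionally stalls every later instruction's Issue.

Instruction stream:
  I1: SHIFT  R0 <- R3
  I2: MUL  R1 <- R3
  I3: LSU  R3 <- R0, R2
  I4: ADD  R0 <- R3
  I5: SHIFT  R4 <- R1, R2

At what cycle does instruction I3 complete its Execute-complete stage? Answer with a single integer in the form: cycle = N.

cycle = 6

cycle 1: I1→SHIFT
cycle 2: I1 RO, I2→MUL
cycle 3: I1 EX, I2 RO, I3→LSU
cycle 4: I1 WR R0
cycle 5: I3 RO, I4→ADD
cycle 6: I3 EX, I5→SHIFT
cycle 7: I3 WR R3
cycle 8: I4 RO
cycle 9: I2 EX
cycle 10: I2 WR R1, I4 EX
cycle 11: I4 WR R0, I5 RO
cycle 12: I5 EX
cycle 13: I5 WR R4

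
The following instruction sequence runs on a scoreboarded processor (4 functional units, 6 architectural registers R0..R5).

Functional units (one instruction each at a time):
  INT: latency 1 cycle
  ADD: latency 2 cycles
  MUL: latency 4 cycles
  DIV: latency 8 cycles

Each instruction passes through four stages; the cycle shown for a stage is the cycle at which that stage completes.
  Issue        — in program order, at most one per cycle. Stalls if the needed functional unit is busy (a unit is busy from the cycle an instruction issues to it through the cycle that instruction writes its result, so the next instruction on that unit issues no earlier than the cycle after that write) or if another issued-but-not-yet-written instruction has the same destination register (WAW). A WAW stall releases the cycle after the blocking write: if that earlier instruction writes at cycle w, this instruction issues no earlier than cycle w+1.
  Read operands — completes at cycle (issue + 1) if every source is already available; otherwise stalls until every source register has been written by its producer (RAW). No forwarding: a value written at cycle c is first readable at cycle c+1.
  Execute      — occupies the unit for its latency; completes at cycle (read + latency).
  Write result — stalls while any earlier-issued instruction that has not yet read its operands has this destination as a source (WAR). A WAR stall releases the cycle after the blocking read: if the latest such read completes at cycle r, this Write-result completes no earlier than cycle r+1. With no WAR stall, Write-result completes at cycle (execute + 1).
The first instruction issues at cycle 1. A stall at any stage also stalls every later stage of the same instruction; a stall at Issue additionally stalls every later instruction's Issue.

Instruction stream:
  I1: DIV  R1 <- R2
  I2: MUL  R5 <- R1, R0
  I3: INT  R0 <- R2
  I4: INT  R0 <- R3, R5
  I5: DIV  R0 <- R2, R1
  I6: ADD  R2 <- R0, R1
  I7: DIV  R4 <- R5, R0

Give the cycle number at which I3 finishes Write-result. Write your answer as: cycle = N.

cycle = 13

[I1] 1/2/10/11
[I2] 2/12/16/17  (RAW R1: wait I1 write@11)
[I3] 3/4/5/13  (WAR R0: wait I2 read@12)
[I4] 14/18/19/20  (struct: INT busy until I3 writes@13; RAW R5: wait I2 write@17)
[I5] 21/22/30/31  (WAW R0: wait I4 write@20)
[I6] 22/32/34/35  (RAW R0: wait I5 write@31)
[I7] 32/33/41/42  (struct: DIV busy until I5 writes@31)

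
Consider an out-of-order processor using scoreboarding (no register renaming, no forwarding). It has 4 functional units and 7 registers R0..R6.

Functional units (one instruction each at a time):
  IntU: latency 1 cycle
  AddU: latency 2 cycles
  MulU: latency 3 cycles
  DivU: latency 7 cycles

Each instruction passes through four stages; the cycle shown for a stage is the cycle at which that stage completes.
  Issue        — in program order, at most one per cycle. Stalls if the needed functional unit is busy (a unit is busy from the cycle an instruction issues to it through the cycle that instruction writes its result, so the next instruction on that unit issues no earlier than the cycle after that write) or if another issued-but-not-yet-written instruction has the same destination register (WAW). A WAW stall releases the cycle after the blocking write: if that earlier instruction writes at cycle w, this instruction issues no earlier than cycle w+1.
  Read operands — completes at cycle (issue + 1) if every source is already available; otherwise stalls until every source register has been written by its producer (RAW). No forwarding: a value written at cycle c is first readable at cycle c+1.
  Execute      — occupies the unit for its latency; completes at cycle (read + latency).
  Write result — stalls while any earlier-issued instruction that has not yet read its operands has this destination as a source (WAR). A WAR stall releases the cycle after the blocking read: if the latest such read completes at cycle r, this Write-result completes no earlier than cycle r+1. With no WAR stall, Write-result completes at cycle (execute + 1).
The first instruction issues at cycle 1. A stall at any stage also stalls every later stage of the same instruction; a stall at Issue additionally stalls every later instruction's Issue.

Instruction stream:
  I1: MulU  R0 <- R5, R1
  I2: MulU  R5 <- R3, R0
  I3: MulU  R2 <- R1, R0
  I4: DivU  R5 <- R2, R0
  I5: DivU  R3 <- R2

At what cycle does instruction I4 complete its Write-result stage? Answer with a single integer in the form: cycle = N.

cycle = 27

[1] I1→MulU
[2] I1 RO
[5] I1 EX
[6] I1 WR R0
[7] I2→MulU
[8] I2 RO
[11] I2 EX
[12] I2 WR R5
[13] I3→MulU
[14] I3 RO · I4→DivU
[17] I3 EX
[18] I3 WR R2
[19] I4 RO
[26] I4 EX
[27] I4 WR R5
[28] I5→DivU
[29] I5 RO
[36] I5 EX
[37] I5 WR R3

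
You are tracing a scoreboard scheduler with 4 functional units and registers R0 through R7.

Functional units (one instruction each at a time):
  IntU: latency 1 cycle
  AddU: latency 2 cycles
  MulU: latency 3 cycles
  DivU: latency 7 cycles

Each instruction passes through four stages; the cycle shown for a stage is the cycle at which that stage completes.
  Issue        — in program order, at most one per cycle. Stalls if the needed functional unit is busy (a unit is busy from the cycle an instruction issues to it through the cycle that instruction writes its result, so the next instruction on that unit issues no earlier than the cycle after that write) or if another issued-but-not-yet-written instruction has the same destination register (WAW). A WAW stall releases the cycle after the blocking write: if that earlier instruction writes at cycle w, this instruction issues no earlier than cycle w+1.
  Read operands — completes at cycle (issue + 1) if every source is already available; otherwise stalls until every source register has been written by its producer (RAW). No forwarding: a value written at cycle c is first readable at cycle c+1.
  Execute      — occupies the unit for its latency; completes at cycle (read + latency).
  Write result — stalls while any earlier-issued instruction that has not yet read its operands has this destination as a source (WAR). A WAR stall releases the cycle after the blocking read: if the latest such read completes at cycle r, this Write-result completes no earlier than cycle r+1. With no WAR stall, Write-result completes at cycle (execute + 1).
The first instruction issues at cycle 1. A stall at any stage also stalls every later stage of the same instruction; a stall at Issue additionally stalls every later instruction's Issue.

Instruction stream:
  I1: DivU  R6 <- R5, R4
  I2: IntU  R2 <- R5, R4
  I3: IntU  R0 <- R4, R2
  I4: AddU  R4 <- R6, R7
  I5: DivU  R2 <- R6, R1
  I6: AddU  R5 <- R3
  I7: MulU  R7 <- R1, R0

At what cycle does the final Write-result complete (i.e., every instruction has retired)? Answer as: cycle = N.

cycle = 21

1) issue 1, read 2, done 9, write 10
2) issue 2, read 3, done 4, write 5
3) issue 6, read 7, done 8, write 9  <struct: IntU busy until I2 writes@5>
4) issue 7, read 11, done 13, write 14  <RAW R6: wait I1 write@10>
5) issue 11, read 12, done 19, write 20  <struct: DivU busy until I1 writes@10>
6) issue 15, read 16, done 18, write 19  <struct: AddU busy until I4 writes@14>
7) issue 16, read 17, done 20, write 21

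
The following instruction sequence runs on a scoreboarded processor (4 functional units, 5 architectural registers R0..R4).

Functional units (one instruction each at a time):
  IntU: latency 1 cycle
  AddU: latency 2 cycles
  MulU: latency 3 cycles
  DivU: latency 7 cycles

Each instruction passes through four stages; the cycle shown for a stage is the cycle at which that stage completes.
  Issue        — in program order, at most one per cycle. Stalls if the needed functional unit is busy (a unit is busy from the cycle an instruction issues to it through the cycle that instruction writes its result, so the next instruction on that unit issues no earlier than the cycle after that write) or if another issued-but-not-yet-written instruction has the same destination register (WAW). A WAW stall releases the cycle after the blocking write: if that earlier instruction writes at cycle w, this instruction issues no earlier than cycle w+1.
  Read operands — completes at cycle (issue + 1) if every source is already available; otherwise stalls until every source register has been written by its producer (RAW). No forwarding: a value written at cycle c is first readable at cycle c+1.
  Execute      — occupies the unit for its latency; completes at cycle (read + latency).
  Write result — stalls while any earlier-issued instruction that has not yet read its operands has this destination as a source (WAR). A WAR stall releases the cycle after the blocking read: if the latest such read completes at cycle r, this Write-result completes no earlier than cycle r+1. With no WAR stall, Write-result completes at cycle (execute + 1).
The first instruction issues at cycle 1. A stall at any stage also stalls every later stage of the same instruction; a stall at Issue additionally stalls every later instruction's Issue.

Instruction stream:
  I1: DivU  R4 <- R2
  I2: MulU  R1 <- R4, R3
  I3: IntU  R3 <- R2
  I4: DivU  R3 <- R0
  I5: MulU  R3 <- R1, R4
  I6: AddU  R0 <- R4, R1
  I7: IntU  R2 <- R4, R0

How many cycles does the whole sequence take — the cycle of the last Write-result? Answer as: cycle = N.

cycle 1: I1 issues→DivU
cycle 2: I1 reads; I2 issues→MulU
cycle 3: I3 issues→IntU
cycle 4: I3 reads
cycle 5: I3 exec-done
cycle 9: I1 exec-done
cycle 10: I1 writes R4
cycle 11: I2 reads
cycle 12: I3 writes R3
cycle 13: I4 issues→DivU
cycle 14: I2 exec-done; I4 reads
cycle 15: I2 writes R1
cycle 21: I4 exec-done
cycle 22: I4 writes R3
cycle 23: I5 issues→MulU
cycle 24: I5 reads; I6 issues→AddU
cycle 25: I6 reads; I7 issues→IntU
cycle 27: I5 exec-done; I6 exec-done
cycle 28: I5 writes R3; I6 writes R0
cycle 29: I7 reads
cycle 30: I7 exec-done
cycle 31: I7 writes R2

cycle = 31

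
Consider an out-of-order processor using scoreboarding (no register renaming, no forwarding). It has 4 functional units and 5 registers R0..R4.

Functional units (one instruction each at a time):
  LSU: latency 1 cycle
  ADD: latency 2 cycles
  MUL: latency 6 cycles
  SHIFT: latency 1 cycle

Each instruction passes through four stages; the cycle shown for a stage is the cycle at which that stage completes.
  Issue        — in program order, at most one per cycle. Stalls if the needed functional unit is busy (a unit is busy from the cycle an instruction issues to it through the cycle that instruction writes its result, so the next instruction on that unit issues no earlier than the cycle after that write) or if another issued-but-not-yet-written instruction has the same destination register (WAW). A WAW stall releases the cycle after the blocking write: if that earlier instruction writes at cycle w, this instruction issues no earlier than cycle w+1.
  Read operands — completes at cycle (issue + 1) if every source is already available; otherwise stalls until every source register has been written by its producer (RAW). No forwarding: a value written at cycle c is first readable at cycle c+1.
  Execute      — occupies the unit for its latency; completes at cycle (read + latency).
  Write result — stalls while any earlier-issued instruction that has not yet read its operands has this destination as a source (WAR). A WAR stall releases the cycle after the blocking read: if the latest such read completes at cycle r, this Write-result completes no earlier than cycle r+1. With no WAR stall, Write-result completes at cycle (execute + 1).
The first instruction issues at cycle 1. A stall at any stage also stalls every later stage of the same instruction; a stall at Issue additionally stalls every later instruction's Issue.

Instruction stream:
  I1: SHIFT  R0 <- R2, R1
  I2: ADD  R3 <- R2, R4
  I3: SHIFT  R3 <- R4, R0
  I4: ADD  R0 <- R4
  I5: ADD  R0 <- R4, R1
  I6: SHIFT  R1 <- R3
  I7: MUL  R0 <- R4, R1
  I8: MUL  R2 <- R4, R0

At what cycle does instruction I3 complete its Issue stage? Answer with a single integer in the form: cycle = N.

cycle = 7

I1  is:1  ro:2  ex:3  wr:4
I2  is:2  ro:3  ex:5  wr:6
I3  is:7  ro:8  ex:9  wr:10  — WAW R3: wait I2 write@6
I4  is:8  ro:9  ex:11  wr:12
I5  is:13  ro:14  ex:16  wr:17  — struct: ADD busy until I4 writes@12
I6  is:14  ro:15  ex:16  wr:17
I7  is:18  ro:19  ex:25  wr:26  — WAW R0: wait I5 write@17
I8  is:27  ro:28  ex:34  wr:35  — struct: MUL busy until I7 writes@26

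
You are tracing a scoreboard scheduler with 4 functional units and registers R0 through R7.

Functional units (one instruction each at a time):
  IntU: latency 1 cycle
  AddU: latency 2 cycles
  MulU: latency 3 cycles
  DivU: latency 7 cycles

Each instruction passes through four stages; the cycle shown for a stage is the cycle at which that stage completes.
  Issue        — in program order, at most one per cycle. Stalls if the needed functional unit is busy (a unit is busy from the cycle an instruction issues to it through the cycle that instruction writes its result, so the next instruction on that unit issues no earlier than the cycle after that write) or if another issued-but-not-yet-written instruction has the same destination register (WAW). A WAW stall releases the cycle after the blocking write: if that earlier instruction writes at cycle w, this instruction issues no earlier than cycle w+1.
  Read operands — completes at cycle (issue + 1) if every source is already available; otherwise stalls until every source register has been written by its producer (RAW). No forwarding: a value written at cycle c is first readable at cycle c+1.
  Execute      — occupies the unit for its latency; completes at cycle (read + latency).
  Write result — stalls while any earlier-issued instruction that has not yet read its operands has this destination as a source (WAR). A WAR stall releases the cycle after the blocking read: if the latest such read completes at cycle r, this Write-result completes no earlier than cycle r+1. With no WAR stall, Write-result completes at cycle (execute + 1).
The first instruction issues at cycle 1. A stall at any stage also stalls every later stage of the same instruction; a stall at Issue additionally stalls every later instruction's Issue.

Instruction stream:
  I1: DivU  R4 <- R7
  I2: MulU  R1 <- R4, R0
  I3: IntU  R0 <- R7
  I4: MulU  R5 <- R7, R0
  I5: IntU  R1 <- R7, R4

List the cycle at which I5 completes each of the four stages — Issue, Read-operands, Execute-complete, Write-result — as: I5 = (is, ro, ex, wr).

t=1  I1 dispatched to DivU
t=2  I1 operands ready; I2 dispatched to MulU
t=3  I3 dispatched to IntU
t=4  I3 operands ready
t=5  I3 complete
t=9  I1 complete
t=10  R4←I1
t=11  I2 operands ready
t=12  R0←I3
t=14  I2 complete
t=15  R1←I2
t=16  I4 dispatched to MulU
t=17  I4 operands ready; I5 dispatched to IntU
t=18  I5 operands ready
t=19  I5 complete
t=20  I4 complete; R1←I5
t=21  R5←I4

I5 = (17, 18, 19, 20)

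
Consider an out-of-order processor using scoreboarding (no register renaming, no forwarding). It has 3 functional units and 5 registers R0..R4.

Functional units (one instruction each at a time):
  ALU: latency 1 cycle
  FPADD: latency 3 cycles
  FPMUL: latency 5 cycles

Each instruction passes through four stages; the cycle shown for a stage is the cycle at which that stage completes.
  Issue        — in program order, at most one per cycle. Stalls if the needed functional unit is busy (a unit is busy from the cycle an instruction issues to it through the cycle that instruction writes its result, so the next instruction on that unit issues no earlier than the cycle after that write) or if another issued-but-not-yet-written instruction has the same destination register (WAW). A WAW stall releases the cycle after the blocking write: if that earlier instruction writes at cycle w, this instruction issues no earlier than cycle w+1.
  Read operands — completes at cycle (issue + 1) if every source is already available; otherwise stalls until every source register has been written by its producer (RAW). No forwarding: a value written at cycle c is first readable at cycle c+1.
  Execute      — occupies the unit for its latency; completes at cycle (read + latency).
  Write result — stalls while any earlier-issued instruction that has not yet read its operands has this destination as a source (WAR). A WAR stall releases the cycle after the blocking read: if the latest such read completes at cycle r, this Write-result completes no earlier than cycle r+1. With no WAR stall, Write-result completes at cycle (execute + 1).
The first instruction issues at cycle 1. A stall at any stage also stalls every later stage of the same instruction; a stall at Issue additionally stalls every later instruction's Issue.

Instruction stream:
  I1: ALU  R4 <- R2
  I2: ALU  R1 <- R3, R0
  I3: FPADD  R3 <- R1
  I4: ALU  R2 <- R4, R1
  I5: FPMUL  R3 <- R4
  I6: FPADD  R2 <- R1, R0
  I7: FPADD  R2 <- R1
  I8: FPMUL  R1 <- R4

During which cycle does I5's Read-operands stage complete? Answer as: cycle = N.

[1] I1 issues→ALU
[2] I1 reads
[3] I1 exec-done
[4] I1 writes R4
[5] I2 issues→ALU
[6] I2 reads, I3 issues→FPADD
[7] I2 exec-done
[8] I2 writes R1
[9] I3 reads, I4 issues→ALU
[10] I4 reads
[11] I4 exec-done
[12] I3 exec-done, I4 writes R2
[13] I3 writes R3
[14] I5 issues→FPMUL
[15] I5 reads, I6 issues→FPADD
[16] I6 reads
[19] I6 exec-done
[20] I5 exec-done, I6 writes R2
[21] I5 writes R3, I7 issues→FPADD
[22] I7 reads, I8 issues→FPMUL
[23] I8 reads
[25] I7 exec-done
[26] I7 writes R2
[28] I8 exec-done
[29] I8 writes R1

cycle = 15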